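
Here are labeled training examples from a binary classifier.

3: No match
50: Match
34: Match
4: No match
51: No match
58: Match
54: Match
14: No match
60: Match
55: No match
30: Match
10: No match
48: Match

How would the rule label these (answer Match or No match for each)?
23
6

Rule: even AND at least 30. This holds for each 'Match' example and fails for each 'No match' one.

No match, No match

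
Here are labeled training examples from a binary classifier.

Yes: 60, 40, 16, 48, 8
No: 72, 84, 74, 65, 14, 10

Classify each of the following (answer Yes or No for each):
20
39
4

Yes, No, Yes

The pattern is that an item is 'Yes' exactly when: multiple of 4 AND at most 60.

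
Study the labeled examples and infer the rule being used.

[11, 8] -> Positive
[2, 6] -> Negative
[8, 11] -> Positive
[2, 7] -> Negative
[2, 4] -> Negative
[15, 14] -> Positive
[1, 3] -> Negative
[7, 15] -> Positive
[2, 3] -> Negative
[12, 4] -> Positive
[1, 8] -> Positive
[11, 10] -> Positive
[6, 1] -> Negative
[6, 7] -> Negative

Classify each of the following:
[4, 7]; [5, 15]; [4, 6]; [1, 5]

Negative, Positive, Negative, Negative

The classifier is using: max ≥ 8.
Negative: [4, 7], since max 7. Positive: [5, 15], since max 15. Negative: [4, 6], since max 6. Negative: [1, 5], since max 5.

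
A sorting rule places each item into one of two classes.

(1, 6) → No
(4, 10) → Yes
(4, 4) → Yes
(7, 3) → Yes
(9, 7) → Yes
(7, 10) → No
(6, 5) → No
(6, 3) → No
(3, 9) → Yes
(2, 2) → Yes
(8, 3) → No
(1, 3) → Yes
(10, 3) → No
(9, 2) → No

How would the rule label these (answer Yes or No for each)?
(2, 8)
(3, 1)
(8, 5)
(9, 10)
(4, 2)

Every 'Yes' example satisfies: sum is even. None of the 'No' examples do.
(2, 8) → 2+8 = 10 → Yes.
(3, 1) → 3+1 = 4 → Yes.
(8, 5) → 8+5 = 13 → No.
(9, 10) → 9+10 = 19 → No.
(4, 2) → 4+2 = 6 → Yes.

Yes, Yes, No, No, Yes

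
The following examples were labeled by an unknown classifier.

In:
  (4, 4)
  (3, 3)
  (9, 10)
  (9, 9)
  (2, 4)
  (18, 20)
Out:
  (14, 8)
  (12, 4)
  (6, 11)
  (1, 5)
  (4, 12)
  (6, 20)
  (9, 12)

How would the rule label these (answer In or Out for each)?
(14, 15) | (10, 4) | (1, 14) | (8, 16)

Every 'In' example satisfies: |first − second| ≤ 2. None of the 'Out' examples do.
(14, 15): |14−15| = 1, meets the rule → In.
(10, 4): |10−4| = 6, lacks this property → Out.
(1, 14): |1−14| = 13, lacks this property → Out.
(8, 16): |8−16| = 8, lacks this property → Out.

In, Out, Out, Out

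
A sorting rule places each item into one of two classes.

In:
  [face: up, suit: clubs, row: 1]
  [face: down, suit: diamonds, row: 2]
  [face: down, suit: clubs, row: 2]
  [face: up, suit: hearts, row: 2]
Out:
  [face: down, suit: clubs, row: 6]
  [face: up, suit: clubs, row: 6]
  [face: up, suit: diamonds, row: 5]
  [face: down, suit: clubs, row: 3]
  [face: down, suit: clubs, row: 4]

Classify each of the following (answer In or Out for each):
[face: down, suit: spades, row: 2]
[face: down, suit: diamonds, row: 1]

In, In

The classifier is using: row ≤ 2.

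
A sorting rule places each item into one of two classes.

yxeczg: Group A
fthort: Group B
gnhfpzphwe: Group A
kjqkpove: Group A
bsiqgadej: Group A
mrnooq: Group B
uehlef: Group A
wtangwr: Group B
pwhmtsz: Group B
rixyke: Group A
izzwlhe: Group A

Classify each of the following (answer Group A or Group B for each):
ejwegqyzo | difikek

Group A, Group A

One predicate separates the groups cleanly: contains 'e'.
ejwegqyzo: has 'e' — has this property, so Group A. difikek: has 'e' — has this property, so Group A.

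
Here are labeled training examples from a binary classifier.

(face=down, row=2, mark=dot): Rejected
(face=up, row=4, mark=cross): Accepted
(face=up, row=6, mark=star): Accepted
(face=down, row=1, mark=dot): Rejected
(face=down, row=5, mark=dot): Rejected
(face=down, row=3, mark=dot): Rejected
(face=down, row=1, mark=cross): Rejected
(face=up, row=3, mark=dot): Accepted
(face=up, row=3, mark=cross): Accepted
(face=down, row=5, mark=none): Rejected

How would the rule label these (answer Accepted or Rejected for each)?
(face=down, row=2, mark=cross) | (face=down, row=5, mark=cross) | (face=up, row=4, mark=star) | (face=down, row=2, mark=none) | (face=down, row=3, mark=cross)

Rejected, Rejected, Accepted, Rejected, Rejected

All 'Accepted' examples share one property — face is up — and every 'Rejected' example lacks it.
(face=down, row=2, mark=cross): face is down — does not fit, so Rejected. (face=down, row=5, mark=cross): face is down — does not fit, so Rejected. (face=up, row=4, mark=star): face is up — has this property, so Accepted. (face=down, row=2, mark=none): face is down — does not fit, so Rejected. (face=down, row=3, mark=cross): face is down — does not fit, so Rejected.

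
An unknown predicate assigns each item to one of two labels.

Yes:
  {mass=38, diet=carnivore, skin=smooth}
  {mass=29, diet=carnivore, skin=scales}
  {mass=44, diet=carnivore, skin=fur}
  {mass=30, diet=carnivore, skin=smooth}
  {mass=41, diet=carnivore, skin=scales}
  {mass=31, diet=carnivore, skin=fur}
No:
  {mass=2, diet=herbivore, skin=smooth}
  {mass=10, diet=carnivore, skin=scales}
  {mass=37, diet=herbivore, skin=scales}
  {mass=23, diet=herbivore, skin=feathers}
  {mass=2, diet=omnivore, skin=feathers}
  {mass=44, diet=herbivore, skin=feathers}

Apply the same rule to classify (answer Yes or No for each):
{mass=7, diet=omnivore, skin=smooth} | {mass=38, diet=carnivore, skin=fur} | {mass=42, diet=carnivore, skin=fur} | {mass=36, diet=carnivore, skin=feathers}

Every 'Yes' example satisfies: diet is carnivore AND mass ≥ 23. None of the 'No' examples do.
{mass=7, diet=omnivore, skin=smooth} — diet is omnivore, mass = 7, hence No. {mass=38, diet=carnivore, skin=fur} — diet is carnivore, mass = 38, hence Yes. {mass=42, diet=carnivore, skin=fur} — diet is carnivore, mass = 42, hence Yes. {mass=36, diet=carnivore, skin=feathers} — diet is carnivore, mass = 36, hence Yes.

No, Yes, Yes, Yes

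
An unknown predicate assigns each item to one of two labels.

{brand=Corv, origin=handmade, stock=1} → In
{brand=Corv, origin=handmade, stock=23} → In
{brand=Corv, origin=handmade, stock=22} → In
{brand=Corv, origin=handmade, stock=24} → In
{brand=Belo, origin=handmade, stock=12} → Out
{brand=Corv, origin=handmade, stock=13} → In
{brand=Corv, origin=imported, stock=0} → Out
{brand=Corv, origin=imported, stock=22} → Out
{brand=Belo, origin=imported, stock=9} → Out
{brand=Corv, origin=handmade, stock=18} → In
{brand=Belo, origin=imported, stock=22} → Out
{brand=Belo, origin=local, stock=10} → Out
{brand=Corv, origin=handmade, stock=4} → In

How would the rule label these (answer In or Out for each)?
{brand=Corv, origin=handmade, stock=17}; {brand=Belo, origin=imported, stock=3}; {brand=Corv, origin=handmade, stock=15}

In, Out, In

One predicate separates the groups cleanly: origin is handmade AND brand is Corv.
In: {brand=Corv, origin=handmade, stock=17}, since origin is handmade, brand is Corv.
Out: {brand=Belo, origin=imported, stock=3}, since origin is imported, brand is Belo.
In: {brand=Corv, origin=handmade, stock=15}, since origin is handmade, brand is Corv.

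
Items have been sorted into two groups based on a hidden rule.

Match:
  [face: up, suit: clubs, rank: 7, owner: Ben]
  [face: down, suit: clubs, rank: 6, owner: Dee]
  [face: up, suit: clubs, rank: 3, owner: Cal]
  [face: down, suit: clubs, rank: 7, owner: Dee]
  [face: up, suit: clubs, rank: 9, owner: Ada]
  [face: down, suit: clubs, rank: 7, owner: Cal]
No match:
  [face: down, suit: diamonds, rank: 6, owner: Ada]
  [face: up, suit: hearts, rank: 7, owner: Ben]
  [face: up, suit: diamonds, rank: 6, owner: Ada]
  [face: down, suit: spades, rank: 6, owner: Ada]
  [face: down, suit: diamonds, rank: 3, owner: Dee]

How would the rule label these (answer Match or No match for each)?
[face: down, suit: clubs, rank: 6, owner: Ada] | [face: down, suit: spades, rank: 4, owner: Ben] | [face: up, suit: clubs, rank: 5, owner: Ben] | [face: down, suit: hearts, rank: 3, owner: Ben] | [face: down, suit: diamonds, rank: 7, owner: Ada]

The rule appears to be: suit is clubs.

Match, No match, Match, No match, No match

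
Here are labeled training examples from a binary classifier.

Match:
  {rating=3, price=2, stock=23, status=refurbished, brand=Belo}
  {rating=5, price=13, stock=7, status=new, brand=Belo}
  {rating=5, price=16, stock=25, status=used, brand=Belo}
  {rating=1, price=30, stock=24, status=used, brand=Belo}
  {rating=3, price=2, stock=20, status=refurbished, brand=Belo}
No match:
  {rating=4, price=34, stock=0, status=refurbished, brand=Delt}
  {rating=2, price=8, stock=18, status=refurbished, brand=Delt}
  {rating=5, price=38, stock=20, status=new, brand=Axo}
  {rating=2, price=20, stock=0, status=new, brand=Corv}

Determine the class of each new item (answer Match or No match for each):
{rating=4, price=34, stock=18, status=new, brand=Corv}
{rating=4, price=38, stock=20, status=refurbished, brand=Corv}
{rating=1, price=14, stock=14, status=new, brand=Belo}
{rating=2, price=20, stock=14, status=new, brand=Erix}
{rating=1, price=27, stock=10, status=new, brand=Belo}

No match, No match, Match, No match, Match

Comparing the two groups points to one rule — brand is Belo.
No match: {rating=4, price=34, stock=18, status=new, brand=Corv}, since brand is Corv. No match: {rating=4, price=38, stock=20, status=refurbished, brand=Corv}, since brand is Corv. Match: {rating=1, price=14, stock=14, status=new, brand=Belo}, since brand is Belo. No match: {rating=2, price=20, stock=14, status=new, brand=Erix}, since brand is Erix. Match: {rating=1, price=27, stock=10, status=new, brand=Belo}, since brand is Belo.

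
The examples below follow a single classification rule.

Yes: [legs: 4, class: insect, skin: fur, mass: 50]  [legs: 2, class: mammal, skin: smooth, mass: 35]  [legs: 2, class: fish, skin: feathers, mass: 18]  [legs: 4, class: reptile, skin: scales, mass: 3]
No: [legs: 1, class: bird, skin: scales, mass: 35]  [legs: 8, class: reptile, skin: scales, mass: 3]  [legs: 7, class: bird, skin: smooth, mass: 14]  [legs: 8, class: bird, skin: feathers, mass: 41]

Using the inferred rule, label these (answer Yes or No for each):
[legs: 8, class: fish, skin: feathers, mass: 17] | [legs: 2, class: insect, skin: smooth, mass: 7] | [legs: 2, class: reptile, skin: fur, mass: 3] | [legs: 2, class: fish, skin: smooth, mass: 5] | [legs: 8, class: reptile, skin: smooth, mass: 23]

The distinguishing property — legs ≥ 2 AND legs ≤ 4 — holds for all the 'Yes' cases and none of the 'No' cases.

No, Yes, Yes, Yes, No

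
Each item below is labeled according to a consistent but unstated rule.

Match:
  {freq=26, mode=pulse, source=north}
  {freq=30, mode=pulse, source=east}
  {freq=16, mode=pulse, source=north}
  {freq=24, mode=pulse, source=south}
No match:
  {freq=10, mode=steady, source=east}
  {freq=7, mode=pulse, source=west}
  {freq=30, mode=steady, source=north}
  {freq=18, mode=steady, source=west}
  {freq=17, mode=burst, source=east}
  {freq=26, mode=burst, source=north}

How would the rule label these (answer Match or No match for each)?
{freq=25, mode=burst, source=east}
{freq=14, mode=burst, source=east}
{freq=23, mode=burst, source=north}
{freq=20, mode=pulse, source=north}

The simplest hypothesis consistent with all the labels is: mode is pulse AND freq ≥ 10.

No match, No match, No match, Match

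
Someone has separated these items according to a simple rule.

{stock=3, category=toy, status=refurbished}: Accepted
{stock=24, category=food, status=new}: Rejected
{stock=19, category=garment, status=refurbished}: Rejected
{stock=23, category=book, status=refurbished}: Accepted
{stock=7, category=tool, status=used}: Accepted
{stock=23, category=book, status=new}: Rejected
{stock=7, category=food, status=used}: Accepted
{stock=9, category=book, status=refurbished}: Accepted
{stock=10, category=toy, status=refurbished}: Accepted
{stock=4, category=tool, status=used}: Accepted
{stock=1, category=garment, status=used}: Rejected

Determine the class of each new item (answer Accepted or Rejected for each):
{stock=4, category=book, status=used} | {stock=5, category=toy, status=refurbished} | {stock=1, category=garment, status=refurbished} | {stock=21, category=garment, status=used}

Accepted, Accepted, Rejected, Rejected

The simplest hypothesis consistent with all the labels is: status is not new AND category is not garment.
{stock=4, category=book, status=used}: Accepted (status is used, category is book).
{stock=5, category=toy, status=refurbished}: Accepted (status is refurbished, category is toy).
{stock=1, category=garment, status=refurbished}: Rejected (status is refurbished, category is garment).
{stock=21, category=garment, status=used}: Rejected (status is used, category is garment).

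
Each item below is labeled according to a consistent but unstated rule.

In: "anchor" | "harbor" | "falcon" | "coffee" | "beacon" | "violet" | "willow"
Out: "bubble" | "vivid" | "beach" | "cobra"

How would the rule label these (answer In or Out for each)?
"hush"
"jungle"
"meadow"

Out, Out, In

Rule: even length AND contains 'o'. This holds for each 'In' example and fails for each 'Out' one.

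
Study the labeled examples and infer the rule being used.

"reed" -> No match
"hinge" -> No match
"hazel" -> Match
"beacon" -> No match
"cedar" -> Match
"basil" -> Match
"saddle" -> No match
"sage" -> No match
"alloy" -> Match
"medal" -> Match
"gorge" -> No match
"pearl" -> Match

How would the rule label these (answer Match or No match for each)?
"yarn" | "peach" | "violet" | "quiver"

'Match' ⟺ odd length AND contains 'a'.
"yarn": length 4, has 'a', does not pass → No match.
"peach": length 5, has 'a', has this property → Match.
"violet": length 6, no 'a', does not pass → No match.
"quiver": length 6, no 'a', does not pass → No match.

No match, Match, No match, No match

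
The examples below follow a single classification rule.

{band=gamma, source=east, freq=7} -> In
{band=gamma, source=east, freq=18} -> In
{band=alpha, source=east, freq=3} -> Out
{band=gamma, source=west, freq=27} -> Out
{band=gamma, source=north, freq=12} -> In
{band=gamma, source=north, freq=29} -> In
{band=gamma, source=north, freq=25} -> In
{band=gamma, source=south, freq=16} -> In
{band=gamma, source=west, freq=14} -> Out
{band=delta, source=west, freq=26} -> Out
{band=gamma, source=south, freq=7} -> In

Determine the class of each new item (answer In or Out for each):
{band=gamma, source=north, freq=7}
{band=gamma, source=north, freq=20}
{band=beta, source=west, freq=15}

All 'In' examples share one property — band is gamma AND source is not west — and every 'Out' example lacks it.

In, In, Out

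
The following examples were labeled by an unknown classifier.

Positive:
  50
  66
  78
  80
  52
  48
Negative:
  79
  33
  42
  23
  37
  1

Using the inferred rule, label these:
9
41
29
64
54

Negative, Negative, Negative, Positive, Positive

The common property of the 'Positive' items is: even AND at least 48. No 'Negative' item has it.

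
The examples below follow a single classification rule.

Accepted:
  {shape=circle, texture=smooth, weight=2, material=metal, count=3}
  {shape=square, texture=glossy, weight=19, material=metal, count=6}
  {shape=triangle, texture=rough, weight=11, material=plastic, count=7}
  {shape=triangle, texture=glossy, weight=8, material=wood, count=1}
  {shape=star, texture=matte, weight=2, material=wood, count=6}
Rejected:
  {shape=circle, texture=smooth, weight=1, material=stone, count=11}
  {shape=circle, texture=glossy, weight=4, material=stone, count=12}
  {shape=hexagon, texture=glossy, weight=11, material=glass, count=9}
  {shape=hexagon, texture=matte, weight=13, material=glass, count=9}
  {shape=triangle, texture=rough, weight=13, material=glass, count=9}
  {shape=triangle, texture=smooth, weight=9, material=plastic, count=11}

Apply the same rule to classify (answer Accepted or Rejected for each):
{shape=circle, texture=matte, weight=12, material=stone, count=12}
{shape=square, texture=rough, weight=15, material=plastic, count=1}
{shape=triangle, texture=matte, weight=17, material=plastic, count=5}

Rejected, Accepted, Accepted

The rule appears to be: count ≤ 7.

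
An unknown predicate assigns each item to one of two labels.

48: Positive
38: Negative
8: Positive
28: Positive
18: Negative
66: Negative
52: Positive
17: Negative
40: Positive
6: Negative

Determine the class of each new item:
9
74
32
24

Negative, Negative, Positive, Positive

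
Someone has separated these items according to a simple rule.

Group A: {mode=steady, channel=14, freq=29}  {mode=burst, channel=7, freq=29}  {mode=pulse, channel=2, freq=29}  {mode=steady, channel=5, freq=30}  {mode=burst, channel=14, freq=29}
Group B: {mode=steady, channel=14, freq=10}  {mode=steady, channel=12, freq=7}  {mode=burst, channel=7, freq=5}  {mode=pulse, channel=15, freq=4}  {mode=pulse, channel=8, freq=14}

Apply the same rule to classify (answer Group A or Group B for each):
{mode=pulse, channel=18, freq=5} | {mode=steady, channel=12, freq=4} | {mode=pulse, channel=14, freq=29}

Group B, Group B, Group A

The pattern is that an item is 'Group A' exactly when: freq ≥ 29.
Group B: {mode=pulse, channel=18, freq=5}, since freq = 5.
Group B: {mode=steady, channel=12, freq=4}, since freq = 4.
Group A: {mode=pulse, channel=14, freq=29}, since freq = 29.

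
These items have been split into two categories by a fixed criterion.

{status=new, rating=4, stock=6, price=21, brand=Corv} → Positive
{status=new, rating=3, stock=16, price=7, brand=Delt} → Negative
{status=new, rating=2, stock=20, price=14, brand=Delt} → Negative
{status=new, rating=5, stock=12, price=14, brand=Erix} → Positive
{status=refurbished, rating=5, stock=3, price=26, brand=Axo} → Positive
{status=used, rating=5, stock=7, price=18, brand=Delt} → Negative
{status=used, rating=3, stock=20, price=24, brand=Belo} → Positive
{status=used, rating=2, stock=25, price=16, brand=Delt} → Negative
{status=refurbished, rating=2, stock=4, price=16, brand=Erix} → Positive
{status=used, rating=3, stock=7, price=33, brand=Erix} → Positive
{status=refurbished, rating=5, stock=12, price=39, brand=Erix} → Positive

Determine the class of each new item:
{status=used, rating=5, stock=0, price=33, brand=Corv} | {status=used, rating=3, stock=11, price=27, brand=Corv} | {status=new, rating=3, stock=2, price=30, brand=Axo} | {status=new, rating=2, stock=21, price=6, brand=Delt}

Positive, Positive, Positive, Negative

'Positive' ⟺ brand is not Delt.
{status=used, rating=5, stock=0, price=33, brand=Corv}: brand is Corv — fits, so Positive.
{status=used, rating=3, stock=11, price=27, brand=Corv}: brand is Corv — fits, so Positive.
{status=new, rating=3, stock=2, price=30, brand=Axo}: brand is Axo — fits, so Positive.
{status=new, rating=2, stock=21, price=6, brand=Delt}: brand is Delt — lacks this property, so Negative.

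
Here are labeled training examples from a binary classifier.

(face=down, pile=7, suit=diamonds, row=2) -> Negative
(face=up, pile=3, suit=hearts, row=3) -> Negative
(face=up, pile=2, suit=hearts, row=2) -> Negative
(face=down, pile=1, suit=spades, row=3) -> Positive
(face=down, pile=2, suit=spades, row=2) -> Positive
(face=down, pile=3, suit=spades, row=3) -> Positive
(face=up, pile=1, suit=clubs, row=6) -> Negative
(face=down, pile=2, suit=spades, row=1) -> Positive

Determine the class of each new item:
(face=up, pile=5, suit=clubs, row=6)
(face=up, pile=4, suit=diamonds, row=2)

Negative, Negative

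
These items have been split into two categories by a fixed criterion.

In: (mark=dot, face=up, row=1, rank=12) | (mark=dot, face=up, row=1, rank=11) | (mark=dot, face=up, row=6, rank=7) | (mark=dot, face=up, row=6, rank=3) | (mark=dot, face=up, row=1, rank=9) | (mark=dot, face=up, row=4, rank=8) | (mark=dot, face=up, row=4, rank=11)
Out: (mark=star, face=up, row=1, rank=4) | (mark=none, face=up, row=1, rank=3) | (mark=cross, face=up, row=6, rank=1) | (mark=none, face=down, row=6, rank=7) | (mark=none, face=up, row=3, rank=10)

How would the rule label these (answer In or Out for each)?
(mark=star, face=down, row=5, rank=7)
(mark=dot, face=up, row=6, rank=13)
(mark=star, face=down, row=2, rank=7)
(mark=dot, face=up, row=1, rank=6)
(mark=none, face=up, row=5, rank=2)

The simplest hypothesis consistent with all the labels is: mark is dot.
(mark=star, face=down, row=5, rank=7): Out (mark is star). (mark=dot, face=up, row=6, rank=13): In (mark is dot). (mark=star, face=down, row=2, rank=7): Out (mark is star). (mark=dot, face=up, row=1, rank=6): In (mark is dot). (mark=none, face=up, row=5, rank=2): Out (mark is none).

Out, In, Out, In, Out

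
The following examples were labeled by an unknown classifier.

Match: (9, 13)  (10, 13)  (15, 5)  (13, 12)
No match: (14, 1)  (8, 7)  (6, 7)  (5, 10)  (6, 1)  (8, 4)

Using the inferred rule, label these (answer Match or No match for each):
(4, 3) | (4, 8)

The simplest hypothesis consistent with all the labels is: sum ≥ 20.
(4, 3): No match (4+3 = 7). (4, 8): No match (4+8 = 12).

No match, No match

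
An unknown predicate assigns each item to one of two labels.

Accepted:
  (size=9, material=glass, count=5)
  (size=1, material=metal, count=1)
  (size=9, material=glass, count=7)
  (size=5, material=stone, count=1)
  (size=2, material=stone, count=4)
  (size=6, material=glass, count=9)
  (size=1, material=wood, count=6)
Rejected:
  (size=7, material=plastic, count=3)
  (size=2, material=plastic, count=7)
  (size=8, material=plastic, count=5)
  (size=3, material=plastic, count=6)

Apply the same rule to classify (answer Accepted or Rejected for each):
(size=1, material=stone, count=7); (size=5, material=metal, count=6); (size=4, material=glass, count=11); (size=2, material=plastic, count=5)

One predicate separates the groups cleanly: material is not plastic.
(size=1, material=stone, count=7): Accepted (material is stone). (size=5, material=metal, count=6): Accepted (material is metal). (size=4, material=glass, count=11): Accepted (material is glass). (size=2, material=plastic, count=5): Rejected (material is plastic).

Accepted, Accepted, Accepted, Rejected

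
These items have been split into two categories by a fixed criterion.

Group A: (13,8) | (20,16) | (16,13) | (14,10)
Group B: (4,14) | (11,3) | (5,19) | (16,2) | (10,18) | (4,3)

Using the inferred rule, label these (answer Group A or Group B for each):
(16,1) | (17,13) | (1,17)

A rule that fits every label: first > second AND sum ≥ 21 — true of each 'Group A' example, false of each 'Group B' one.

Group B, Group A, Group B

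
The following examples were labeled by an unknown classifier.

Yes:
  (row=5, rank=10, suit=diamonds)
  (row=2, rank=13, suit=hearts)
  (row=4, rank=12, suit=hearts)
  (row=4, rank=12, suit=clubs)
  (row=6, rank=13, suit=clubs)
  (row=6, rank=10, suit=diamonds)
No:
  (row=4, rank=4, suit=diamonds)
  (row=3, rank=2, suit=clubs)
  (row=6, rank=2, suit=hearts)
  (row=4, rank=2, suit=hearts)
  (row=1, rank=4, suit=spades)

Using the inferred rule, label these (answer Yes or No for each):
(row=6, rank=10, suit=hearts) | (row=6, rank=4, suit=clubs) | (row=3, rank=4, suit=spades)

Yes, No, No

'Yes' ⟺ rank ≥ 10.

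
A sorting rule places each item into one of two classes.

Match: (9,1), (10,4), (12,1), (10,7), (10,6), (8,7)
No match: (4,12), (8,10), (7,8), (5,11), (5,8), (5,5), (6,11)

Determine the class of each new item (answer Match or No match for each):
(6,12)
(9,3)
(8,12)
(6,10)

No match, Match, No match, No match

The simplest hypothesis consistent with all the labels is: first > second.
(6,12) — 6 < 12, hence No match. (9,3) — 9 > 3, hence Match. (8,12) — 8 < 12, hence No match. (6,10) — 6 < 10, hence No match.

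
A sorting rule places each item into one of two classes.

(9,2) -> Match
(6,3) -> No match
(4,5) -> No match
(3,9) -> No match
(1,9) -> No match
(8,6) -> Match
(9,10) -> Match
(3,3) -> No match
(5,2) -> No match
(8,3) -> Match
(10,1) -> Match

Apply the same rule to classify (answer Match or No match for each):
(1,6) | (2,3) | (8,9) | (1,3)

No match, No match, Match, No match

The common property of the 'Match' items is: first ≥ 8. No 'No match' item has it.
No match: (1,6), since first 1. No match: (2,3), since first 2. Match: (8,9), since first 8. No match: (1,3), since first 1.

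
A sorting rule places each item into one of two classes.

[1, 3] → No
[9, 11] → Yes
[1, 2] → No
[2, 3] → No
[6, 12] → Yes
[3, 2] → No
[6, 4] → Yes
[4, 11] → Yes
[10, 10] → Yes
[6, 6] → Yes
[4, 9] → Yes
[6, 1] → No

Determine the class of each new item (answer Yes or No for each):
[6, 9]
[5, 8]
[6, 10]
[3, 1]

Yes, Yes, Yes, No

The rule appears to be: sum ≥ 10.
[6, 9]: 6+9 = 15 — passes, so Yes.
[5, 8]: 5+8 = 13 — passes, so Yes.
[6, 10]: 6+10 = 16 — passes, so Yes.
[3, 1]: 3+1 = 4 — fails this test, so No.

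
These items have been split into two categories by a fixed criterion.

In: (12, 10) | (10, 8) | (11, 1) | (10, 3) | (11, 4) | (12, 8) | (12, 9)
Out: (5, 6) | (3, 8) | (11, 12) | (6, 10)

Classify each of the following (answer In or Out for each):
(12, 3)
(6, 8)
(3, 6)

In, Out, Out

The classifier is using: first > second.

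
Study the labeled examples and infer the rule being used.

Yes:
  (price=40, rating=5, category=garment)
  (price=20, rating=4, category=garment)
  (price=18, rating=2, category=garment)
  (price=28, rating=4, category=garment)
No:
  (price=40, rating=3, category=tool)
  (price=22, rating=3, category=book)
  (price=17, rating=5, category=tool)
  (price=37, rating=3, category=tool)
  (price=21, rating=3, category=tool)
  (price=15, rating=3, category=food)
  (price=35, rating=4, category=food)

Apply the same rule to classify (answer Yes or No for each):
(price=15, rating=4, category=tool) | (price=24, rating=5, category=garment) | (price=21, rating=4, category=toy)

No, Yes, No

'Yes' ⟺ category is garment.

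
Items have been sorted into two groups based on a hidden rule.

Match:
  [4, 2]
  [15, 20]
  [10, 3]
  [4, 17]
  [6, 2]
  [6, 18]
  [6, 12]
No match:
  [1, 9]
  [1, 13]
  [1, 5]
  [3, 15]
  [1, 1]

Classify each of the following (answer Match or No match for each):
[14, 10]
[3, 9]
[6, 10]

Every 'Match' example satisfies: first ≥ 4. None of the 'No match' examples do.
[14, 10]: first 14, satisfies this → Match.
[3, 9]: first 3, fails the rule → No match.
[6, 10]: first 6, satisfies this → Match.

Match, No match, Match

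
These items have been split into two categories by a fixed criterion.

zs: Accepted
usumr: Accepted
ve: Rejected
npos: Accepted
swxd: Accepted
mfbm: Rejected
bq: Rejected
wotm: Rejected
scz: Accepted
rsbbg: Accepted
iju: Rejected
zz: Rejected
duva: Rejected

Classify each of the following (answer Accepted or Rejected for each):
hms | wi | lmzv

Accepted, Rejected, Rejected

The rule appears to be: contains 's'.
hms: has 's' — satisfies this, so Accepted. wi: no 's' — does not fit, so Rejected. lmzv: no 's' — does not fit, so Rejected.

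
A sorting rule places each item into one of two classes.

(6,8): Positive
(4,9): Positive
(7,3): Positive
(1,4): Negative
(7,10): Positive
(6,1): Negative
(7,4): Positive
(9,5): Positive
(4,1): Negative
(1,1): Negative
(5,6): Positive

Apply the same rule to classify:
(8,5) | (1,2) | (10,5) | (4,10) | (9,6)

Positive, Negative, Positive, Positive, Positive

All 'Positive' examples share one property — sum ≥ 10 — and every 'Negative' example lacks it.
Positive: (8,5), since 8+5 = 13.
Negative: (1,2), since 1+2 = 3.
Positive: (10,5), since 10+5 = 15.
Positive: (4,10), since 4+10 = 14.
Positive: (9,6), since 9+6 = 15.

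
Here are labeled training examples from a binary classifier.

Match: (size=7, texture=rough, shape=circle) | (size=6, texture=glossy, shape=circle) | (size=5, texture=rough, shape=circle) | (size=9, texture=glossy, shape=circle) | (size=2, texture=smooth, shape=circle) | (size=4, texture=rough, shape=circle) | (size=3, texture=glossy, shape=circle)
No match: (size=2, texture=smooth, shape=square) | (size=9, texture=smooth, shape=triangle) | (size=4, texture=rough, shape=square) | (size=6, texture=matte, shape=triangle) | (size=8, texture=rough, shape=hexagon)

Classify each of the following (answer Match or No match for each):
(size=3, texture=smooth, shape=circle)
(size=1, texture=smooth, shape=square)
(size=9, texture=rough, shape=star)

The rule appears to be: shape is circle.
(size=3, texture=smooth, shape=circle) — shape is circle, hence Match. (size=1, texture=smooth, shape=square) — shape is square, hence No match. (size=9, texture=rough, shape=star) — shape is star, hence No match.

Match, No match, No match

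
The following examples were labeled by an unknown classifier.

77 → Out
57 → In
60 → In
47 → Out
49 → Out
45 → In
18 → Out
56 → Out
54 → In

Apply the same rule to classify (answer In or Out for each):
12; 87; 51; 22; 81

Out, In, In, Out, In

'In' ⟺ multiple of 3 AND at least 45.
Out: 12, since 12 = 3·4, 12 < 45.
In: 87, since 87 = 3·29, 87 ≥ 45.
In: 51, since 51 = 3·17, 51 ≥ 45.
Out: 22, since 22 = 3·7 + 1, 22 < 45.
In: 81, since 81 = 3·27, 81 ≥ 45.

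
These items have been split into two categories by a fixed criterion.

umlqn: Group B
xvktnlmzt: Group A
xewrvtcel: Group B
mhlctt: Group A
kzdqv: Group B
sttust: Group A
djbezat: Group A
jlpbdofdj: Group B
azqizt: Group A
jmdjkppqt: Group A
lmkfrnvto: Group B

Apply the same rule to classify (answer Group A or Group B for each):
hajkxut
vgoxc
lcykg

All 'Group A' examples share one property — ends with 't' — and every 'Group B' example lacks it.
Group A: hajkxut, since ends with 't'. Group B: vgoxc, since ends with 'c'. Group B: lcykg, since ends with 'g'.

Group A, Group B, Group B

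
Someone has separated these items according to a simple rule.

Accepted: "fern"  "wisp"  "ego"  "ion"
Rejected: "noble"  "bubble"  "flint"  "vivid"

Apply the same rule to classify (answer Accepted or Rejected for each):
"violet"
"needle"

Rejected, Rejected

Every 'Accepted' example satisfies: length ≤ 4. None of the 'Rejected' examples do.
"violet": Rejected (length 6).
"needle": Rejected (length 6).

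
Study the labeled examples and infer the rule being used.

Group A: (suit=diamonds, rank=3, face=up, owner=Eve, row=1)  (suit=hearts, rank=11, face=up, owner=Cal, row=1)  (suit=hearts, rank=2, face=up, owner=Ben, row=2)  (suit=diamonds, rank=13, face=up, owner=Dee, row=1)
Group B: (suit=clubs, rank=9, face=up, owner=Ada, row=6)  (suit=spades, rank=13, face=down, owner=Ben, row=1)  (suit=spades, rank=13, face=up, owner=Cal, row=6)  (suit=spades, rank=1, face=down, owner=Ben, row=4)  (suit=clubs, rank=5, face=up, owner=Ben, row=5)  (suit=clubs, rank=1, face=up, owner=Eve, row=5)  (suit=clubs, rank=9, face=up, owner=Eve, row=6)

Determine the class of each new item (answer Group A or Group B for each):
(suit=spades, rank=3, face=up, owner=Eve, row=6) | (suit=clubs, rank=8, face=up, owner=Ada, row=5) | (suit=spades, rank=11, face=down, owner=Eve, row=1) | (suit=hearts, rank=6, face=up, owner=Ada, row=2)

Group B, Group B, Group B, Group A

One predicate separates the groups cleanly: face is up AND row ≤ 2.
(suit=spades, rank=3, face=up, owner=Eve, row=6): Group B (face is up, row = 6).
(suit=clubs, rank=8, face=up, owner=Ada, row=5): Group B (face is up, row = 5).
(suit=spades, rank=11, face=down, owner=Eve, row=1): Group B (face is down, row = 1).
(suit=hearts, rank=6, face=up, owner=Ada, row=2): Group A (face is up, row = 2).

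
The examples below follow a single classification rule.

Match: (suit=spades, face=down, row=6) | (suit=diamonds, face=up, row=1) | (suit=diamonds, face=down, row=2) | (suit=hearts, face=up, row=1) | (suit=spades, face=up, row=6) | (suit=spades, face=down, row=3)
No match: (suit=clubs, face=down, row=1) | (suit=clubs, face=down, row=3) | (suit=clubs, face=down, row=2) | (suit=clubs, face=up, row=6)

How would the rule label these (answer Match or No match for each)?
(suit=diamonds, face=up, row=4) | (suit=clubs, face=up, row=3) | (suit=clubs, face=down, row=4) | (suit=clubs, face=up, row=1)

Match, No match, No match, No match

All 'Match' examples share one property — suit is not clubs — and every 'No match' example lacks it.
(suit=diamonds, face=up, row=4) → suit is diamonds → Match.
(suit=clubs, face=up, row=3) → suit is clubs → No match.
(suit=clubs, face=down, row=4) → suit is clubs → No match.
(suit=clubs, face=up, row=1) → suit is clubs → No match.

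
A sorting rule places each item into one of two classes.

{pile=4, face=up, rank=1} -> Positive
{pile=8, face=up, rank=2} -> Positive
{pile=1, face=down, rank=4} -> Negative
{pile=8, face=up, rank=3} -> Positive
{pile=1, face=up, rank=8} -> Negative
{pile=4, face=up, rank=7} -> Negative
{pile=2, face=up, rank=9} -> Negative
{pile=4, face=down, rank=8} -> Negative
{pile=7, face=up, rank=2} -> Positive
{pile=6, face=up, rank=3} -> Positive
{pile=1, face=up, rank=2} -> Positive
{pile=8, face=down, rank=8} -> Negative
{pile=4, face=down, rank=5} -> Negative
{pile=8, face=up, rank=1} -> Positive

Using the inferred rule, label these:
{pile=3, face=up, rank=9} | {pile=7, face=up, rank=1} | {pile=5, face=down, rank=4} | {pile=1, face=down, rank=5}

The simplest hypothesis consistent with all the labels is: rank ≤ 3.

Negative, Positive, Negative, Negative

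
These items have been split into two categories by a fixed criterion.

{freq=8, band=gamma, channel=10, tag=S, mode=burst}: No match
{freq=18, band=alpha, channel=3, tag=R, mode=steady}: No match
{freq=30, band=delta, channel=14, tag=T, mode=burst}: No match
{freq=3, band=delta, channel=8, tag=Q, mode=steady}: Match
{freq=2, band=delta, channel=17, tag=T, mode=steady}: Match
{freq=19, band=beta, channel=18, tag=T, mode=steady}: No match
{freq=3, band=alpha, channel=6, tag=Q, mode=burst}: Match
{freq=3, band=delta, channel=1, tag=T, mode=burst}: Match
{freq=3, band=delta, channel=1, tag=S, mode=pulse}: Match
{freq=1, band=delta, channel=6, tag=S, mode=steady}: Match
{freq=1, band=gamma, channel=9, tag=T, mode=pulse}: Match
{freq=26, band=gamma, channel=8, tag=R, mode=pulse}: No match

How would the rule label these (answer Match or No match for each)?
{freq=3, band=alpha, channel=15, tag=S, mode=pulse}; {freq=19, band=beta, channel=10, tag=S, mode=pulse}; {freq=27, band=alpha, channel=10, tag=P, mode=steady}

Rule: freq ≤ 3. This holds for each 'Match' example and fails for each 'No match' one.

Match, No match, No match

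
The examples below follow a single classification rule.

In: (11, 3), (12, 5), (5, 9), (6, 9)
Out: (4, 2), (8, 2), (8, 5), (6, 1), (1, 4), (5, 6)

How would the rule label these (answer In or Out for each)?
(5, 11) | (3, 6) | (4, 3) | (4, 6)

In, Out, Out, Out

The simplest hypothesis consistent with all the labels is: sum ≥ 14.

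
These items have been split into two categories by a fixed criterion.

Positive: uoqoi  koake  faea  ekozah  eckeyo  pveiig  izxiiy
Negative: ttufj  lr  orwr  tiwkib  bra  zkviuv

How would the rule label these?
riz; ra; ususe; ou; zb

The classifier is using: has ≥ 3 vowels.
Negative: riz, since 1 vowel. Negative: ra, since 1 vowel. Positive: ususe, since 3 vowels. Negative: ou, since 2 vowels. Negative: zb, since 0 vowels.

Negative, Negative, Positive, Negative, Negative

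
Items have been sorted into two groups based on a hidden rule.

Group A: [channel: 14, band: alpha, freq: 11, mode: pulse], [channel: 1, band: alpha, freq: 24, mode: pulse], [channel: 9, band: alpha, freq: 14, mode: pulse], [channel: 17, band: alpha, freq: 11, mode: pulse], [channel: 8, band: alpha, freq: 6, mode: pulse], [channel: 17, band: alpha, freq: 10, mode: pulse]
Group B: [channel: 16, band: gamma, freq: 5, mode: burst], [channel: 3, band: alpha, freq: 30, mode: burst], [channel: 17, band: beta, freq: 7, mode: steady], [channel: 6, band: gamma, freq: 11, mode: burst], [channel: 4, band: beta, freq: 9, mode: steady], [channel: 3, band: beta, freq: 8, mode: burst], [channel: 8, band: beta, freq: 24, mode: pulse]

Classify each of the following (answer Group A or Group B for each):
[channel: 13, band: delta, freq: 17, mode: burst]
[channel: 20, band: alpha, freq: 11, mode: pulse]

One predicate separates the groups cleanly: mode is pulse AND band is alpha.
[channel: 13, band: delta, freq: 17, mode: burst] → mode is burst, band is delta → Group B.
[channel: 20, band: alpha, freq: 11, mode: pulse] → mode is pulse, band is alpha → Group A.

Group B, Group A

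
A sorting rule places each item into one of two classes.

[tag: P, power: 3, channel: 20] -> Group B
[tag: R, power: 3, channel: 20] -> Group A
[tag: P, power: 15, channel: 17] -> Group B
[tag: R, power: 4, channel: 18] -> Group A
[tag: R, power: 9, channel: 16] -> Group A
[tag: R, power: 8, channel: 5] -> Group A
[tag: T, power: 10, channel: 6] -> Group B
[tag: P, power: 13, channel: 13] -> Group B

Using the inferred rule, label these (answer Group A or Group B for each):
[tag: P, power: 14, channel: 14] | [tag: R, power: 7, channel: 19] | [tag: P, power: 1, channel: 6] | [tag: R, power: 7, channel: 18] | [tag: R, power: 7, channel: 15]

Group B, Group A, Group B, Group A, Group A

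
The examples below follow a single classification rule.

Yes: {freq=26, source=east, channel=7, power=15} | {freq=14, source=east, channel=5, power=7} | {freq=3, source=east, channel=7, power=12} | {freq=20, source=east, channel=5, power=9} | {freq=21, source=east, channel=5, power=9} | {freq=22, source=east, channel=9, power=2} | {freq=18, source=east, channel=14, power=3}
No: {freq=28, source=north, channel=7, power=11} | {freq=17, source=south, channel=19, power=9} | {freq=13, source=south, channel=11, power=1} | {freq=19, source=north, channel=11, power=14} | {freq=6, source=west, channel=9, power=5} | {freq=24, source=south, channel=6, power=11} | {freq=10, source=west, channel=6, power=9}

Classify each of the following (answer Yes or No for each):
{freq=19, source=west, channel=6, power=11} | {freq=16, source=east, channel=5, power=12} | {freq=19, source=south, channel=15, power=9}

The pattern is that an item is 'Yes' exactly when: source is east.

No, Yes, No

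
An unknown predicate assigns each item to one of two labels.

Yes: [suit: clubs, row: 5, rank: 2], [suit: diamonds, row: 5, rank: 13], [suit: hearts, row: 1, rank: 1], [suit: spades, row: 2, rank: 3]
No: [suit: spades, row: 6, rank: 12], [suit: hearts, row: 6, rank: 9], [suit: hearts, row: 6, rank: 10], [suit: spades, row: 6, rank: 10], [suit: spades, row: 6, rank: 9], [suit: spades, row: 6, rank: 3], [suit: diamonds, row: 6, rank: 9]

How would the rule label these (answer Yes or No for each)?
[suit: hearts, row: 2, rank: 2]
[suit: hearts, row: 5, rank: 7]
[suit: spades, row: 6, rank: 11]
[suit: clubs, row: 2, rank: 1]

Yes, Yes, No, Yes

The simplest hypothesis consistent with all the labels is: row ≤ 5.
Yes: [suit: hearts, row: 2, rank: 2], since row = 2. Yes: [suit: hearts, row: 5, rank: 7], since row = 5. No: [suit: spades, row: 6, rank: 11], since row = 6. Yes: [suit: clubs, row: 2, rank: 1], since row = 2.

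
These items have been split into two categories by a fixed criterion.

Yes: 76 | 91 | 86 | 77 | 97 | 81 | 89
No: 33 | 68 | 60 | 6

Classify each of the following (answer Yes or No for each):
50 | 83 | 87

All 'Yes' examples share one property — at least 76 — and every 'No' example lacks it.

No, Yes, Yes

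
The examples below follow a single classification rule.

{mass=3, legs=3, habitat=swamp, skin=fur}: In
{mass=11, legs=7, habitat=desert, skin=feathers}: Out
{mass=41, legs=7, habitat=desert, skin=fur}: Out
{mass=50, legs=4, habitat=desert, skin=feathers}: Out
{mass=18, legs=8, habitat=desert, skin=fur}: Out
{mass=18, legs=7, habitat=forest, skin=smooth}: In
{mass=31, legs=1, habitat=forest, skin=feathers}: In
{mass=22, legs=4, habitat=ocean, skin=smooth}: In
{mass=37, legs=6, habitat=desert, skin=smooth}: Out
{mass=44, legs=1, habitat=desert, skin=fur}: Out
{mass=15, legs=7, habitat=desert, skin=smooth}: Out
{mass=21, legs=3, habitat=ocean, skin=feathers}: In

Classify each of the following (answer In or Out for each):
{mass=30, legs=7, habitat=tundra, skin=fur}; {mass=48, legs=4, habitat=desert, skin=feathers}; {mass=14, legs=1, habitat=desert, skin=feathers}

Comparing the two groups points to one rule — habitat is not desert.
{mass=30, legs=7, habitat=tundra, skin=fur}: habitat is tundra, checks out → In. {mass=48, legs=4, habitat=desert, skin=feathers}: habitat is desert, does not satisfy this → Out. {mass=14, legs=1, habitat=desert, skin=feathers}: habitat is desert, does not satisfy this → Out.

In, Out, Out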